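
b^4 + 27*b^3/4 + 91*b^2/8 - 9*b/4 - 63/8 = (b - 3/4)*(b + 1)*(b + 3)*(b + 7/2)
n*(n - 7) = n^2 - 7*n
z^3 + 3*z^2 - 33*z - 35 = (z - 5)*(z + 1)*(z + 7)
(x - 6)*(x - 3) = x^2 - 9*x + 18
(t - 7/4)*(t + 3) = t^2 + 5*t/4 - 21/4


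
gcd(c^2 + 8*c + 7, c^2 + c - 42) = c + 7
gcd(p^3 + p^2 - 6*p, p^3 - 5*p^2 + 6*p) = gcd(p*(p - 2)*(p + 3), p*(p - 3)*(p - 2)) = p^2 - 2*p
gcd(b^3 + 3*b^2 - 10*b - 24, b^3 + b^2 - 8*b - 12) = b^2 - b - 6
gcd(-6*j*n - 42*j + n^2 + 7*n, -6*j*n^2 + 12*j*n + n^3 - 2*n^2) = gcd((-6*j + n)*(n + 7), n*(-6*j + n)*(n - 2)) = 6*j - n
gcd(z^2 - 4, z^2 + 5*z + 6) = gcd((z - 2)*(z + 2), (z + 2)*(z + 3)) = z + 2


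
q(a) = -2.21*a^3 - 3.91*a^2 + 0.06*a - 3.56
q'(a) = -6.63*a^2 - 7.82*a + 0.06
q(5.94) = -604.34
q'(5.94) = -280.32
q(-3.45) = 40.44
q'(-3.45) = -51.87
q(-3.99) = 74.33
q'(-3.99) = -74.29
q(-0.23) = -3.75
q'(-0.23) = 1.51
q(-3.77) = 59.06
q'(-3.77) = -64.69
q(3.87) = -189.98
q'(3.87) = -129.50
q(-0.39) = -4.05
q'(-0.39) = 2.10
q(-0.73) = -4.83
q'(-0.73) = 2.24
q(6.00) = -621.32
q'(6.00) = -285.54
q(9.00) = -1930.82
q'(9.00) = -607.35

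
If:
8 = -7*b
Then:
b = -8/7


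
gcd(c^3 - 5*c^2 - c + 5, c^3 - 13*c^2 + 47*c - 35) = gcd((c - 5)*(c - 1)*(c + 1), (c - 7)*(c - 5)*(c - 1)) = c^2 - 6*c + 5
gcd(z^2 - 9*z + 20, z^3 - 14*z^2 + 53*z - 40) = z - 5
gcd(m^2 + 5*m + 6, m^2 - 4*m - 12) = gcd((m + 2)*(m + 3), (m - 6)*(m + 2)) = m + 2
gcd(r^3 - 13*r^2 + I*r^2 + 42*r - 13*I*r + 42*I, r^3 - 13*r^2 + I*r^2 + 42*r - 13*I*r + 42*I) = r^3 + r^2*(-13 + I) + r*(42 - 13*I) + 42*I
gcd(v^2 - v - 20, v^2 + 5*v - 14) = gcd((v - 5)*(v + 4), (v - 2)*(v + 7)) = 1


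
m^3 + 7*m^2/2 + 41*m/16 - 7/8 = (m - 1/4)*(m + 7/4)*(m + 2)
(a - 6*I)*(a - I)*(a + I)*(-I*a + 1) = -I*a^4 - 5*a^3 - 7*I*a^2 - 5*a - 6*I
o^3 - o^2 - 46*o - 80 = (o - 8)*(o + 2)*(o + 5)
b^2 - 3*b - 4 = (b - 4)*(b + 1)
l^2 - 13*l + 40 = (l - 8)*(l - 5)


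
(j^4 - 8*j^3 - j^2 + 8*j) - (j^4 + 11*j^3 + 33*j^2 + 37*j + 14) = -19*j^3 - 34*j^2 - 29*j - 14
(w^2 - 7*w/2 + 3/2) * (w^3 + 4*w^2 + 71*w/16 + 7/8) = w^5 + w^4/2 - 129*w^3/16 - 277*w^2/32 + 115*w/32 + 21/16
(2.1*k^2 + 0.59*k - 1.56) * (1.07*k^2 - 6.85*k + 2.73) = 2.247*k^4 - 13.7537*k^3 + 0.0223000000000013*k^2 + 12.2967*k - 4.2588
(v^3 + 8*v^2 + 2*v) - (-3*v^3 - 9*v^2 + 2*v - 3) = 4*v^3 + 17*v^2 + 3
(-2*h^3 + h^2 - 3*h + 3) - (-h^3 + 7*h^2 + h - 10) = -h^3 - 6*h^2 - 4*h + 13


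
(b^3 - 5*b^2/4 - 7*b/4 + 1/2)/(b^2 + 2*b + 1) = (4*b^2 - 9*b + 2)/(4*(b + 1))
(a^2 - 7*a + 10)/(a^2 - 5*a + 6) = (a - 5)/(a - 3)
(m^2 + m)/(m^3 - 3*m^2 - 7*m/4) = 4*(m + 1)/(4*m^2 - 12*m - 7)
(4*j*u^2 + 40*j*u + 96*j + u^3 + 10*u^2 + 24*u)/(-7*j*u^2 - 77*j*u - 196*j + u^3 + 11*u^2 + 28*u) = (4*j*u + 24*j + u^2 + 6*u)/(-7*j*u - 49*j + u^2 + 7*u)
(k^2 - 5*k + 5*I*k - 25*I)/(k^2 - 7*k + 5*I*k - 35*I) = (k - 5)/(k - 7)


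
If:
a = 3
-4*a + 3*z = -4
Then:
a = 3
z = 8/3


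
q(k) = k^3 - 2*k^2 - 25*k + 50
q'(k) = 3*k^2 - 4*k - 25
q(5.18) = 5.83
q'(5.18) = 34.78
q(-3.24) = 75.99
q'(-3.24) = 19.45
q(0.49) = 37.39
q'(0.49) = -26.24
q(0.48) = 37.65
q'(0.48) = -26.23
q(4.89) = -3.14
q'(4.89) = 27.18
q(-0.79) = 68.01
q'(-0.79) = -19.97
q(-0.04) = 51.00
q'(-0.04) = -24.84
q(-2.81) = 82.27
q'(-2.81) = 9.93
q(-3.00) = 80.00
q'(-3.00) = 14.00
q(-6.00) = -88.00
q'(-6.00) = 107.00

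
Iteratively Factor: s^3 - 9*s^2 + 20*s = (s - 5)*(s^2 - 4*s) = s*(s - 5)*(s - 4)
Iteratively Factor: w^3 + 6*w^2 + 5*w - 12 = (w - 1)*(w^2 + 7*w + 12) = (w - 1)*(w + 3)*(w + 4)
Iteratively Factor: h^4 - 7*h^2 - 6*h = (h + 2)*(h^3 - 2*h^2 - 3*h) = (h + 1)*(h + 2)*(h^2 - 3*h) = (h - 3)*(h + 1)*(h + 2)*(h)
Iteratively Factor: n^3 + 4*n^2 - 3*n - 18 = (n + 3)*(n^2 + n - 6) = (n + 3)^2*(n - 2)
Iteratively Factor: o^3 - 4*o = (o + 2)*(o^2 - 2*o) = o*(o + 2)*(o - 2)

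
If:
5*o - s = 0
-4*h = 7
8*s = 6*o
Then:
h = -7/4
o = 0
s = 0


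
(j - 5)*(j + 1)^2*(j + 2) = j^4 - j^3 - 15*j^2 - 23*j - 10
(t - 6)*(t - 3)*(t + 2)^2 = t^4 - 5*t^3 - 14*t^2 + 36*t + 72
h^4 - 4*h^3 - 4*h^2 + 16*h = h*(h - 4)*(h - 2)*(h + 2)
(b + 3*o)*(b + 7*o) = b^2 + 10*b*o + 21*o^2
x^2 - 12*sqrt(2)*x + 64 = (x - 8*sqrt(2))*(x - 4*sqrt(2))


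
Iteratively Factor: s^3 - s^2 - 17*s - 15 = (s + 3)*(s^2 - 4*s - 5) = (s - 5)*(s + 3)*(s + 1)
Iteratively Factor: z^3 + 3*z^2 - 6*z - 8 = (z + 1)*(z^2 + 2*z - 8) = (z - 2)*(z + 1)*(z + 4)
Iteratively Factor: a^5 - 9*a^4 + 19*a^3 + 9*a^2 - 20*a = (a - 5)*(a^4 - 4*a^3 - a^2 + 4*a) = (a - 5)*(a - 1)*(a^3 - 3*a^2 - 4*a) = (a - 5)*(a - 1)*(a + 1)*(a^2 - 4*a) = a*(a - 5)*(a - 1)*(a + 1)*(a - 4)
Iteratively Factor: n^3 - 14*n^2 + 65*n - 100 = (n - 5)*(n^2 - 9*n + 20) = (n - 5)^2*(n - 4)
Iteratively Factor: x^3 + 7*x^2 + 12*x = (x)*(x^2 + 7*x + 12) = x*(x + 3)*(x + 4)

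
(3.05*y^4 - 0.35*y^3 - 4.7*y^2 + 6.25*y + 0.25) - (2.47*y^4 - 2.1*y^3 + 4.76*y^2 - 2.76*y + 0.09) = 0.58*y^4 + 1.75*y^3 - 9.46*y^2 + 9.01*y + 0.16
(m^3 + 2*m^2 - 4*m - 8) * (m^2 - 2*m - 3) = m^5 - 11*m^3 - 6*m^2 + 28*m + 24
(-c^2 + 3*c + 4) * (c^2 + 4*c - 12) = -c^4 - c^3 + 28*c^2 - 20*c - 48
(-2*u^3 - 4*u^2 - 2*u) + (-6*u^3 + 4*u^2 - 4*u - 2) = -8*u^3 - 6*u - 2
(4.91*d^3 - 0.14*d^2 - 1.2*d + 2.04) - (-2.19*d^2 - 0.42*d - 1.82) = 4.91*d^3 + 2.05*d^2 - 0.78*d + 3.86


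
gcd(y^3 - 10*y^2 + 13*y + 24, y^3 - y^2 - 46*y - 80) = y - 8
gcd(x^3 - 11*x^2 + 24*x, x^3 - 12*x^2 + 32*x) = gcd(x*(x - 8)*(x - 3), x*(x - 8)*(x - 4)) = x^2 - 8*x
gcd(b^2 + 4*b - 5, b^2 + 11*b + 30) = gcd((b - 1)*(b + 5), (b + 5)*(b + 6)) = b + 5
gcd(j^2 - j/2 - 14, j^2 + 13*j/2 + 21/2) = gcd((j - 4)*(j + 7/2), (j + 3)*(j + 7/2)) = j + 7/2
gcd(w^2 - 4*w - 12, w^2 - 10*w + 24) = w - 6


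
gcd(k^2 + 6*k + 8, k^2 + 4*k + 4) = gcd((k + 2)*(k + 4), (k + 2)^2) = k + 2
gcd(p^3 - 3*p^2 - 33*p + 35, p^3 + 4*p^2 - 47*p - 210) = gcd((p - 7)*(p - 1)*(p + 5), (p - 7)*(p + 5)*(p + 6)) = p^2 - 2*p - 35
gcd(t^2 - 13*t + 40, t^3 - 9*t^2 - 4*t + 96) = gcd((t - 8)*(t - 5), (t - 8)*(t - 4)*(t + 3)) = t - 8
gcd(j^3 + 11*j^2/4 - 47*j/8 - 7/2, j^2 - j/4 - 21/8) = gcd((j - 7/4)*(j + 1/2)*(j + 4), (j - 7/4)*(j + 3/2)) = j - 7/4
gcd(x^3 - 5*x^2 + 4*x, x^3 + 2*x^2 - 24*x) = x^2 - 4*x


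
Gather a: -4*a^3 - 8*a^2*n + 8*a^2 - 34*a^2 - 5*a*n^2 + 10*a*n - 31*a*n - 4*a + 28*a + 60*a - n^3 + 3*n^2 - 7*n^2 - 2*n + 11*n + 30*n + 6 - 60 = -4*a^3 + a^2*(-8*n - 26) + a*(-5*n^2 - 21*n + 84) - n^3 - 4*n^2 + 39*n - 54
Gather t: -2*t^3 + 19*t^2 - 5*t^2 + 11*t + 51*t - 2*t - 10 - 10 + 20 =-2*t^3 + 14*t^2 + 60*t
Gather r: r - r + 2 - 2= 0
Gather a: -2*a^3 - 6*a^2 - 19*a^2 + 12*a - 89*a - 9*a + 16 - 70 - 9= -2*a^3 - 25*a^2 - 86*a - 63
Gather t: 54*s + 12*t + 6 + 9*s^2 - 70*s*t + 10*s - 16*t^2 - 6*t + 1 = 9*s^2 + 64*s - 16*t^2 + t*(6 - 70*s) + 7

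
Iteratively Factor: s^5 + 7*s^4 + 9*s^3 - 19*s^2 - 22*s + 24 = (s - 1)*(s^4 + 8*s^3 + 17*s^2 - 2*s - 24) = (s - 1)*(s + 3)*(s^3 + 5*s^2 + 2*s - 8) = (s - 1)*(s + 3)*(s + 4)*(s^2 + s - 2) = (s - 1)*(s + 2)*(s + 3)*(s + 4)*(s - 1)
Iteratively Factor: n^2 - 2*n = (n - 2)*(n)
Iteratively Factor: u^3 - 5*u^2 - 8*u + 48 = (u - 4)*(u^2 - u - 12) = (u - 4)^2*(u + 3)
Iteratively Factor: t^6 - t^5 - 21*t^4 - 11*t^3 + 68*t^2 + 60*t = (t - 2)*(t^5 + t^4 - 19*t^3 - 49*t^2 - 30*t) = t*(t - 2)*(t^4 + t^3 - 19*t^2 - 49*t - 30) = t*(t - 2)*(t + 2)*(t^3 - t^2 - 17*t - 15) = t*(t - 2)*(t + 2)*(t + 3)*(t^2 - 4*t - 5) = t*(t - 5)*(t - 2)*(t + 2)*(t + 3)*(t + 1)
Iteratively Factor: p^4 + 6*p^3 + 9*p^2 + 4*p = (p + 1)*(p^3 + 5*p^2 + 4*p) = p*(p + 1)*(p^2 + 5*p + 4) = p*(p + 1)*(p + 4)*(p + 1)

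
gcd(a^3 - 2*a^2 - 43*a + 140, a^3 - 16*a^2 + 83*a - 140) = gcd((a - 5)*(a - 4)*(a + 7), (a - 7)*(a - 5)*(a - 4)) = a^2 - 9*a + 20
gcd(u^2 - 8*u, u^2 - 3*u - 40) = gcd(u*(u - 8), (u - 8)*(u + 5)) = u - 8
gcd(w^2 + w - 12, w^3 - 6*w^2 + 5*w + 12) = w - 3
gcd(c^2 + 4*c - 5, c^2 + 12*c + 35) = c + 5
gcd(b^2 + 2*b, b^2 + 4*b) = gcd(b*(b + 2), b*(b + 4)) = b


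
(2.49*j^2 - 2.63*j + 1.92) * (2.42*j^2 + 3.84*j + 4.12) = 6.0258*j^4 + 3.197*j^3 + 4.806*j^2 - 3.4628*j + 7.9104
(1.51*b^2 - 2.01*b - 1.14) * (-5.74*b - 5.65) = -8.6674*b^3 + 3.0059*b^2 + 17.9001*b + 6.441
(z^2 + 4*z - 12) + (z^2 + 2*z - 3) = 2*z^2 + 6*z - 15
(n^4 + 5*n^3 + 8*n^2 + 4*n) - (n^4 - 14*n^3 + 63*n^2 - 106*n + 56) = 19*n^3 - 55*n^2 + 110*n - 56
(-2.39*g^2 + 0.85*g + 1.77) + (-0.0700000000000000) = -2.39*g^2 + 0.85*g + 1.7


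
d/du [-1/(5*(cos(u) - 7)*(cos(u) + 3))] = 2*(2 - cos(u))*sin(u)/(5*(cos(u) - 7)^2*(cos(u) + 3)^2)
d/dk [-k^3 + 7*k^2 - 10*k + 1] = -3*k^2 + 14*k - 10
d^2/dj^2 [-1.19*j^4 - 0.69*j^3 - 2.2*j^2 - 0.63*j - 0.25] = -14.28*j^2 - 4.14*j - 4.4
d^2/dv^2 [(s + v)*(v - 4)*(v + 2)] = 2*s + 6*v - 4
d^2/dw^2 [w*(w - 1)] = 2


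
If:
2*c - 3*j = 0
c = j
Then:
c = 0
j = 0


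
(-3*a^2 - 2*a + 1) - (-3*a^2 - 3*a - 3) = a + 4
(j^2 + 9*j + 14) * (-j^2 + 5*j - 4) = -j^4 - 4*j^3 + 27*j^2 + 34*j - 56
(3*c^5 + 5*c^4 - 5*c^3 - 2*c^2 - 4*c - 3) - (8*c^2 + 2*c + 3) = 3*c^5 + 5*c^4 - 5*c^3 - 10*c^2 - 6*c - 6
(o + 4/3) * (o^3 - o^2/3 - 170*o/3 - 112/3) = o^4 + o^3 - 514*o^2/9 - 1016*o/9 - 448/9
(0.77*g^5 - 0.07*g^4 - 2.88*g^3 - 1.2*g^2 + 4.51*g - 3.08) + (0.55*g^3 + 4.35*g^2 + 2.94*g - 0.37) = 0.77*g^5 - 0.07*g^4 - 2.33*g^3 + 3.15*g^2 + 7.45*g - 3.45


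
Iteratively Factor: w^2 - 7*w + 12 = (w - 4)*(w - 3)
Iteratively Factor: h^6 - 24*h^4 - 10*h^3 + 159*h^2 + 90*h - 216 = (h + 3)*(h^5 - 3*h^4 - 15*h^3 + 35*h^2 + 54*h - 72) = (h - 4)*(h + 3)*(h^4 + h^3 - 11*h^2 - 9*h + 18) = (h - 4)*(h + 2)*(h + 3)*(h^3 - h^2 - 9*h + 9) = (h - 4)*(h + 2)*(h + 3)^2*(h^2 - 4*h + 3) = (h - 4)*(h - 3)*(h + 2)*(h + 3)^2*(h - 1)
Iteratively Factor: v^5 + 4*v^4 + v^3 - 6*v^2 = (v)*(v^4 + 4*v^3 + v^2 - 6*v) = v^2*(v^3 + 4*v^2 + v - 6) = v^2*(v + 2)*(v^2 + 2*v - 3) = v^2*(v + 2)*(v + 3)*(v - 1)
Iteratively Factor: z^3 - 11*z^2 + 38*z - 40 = (z - 4)*(z^2 - 7*z + 10) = (z - 4)*(z - 2)*(z - 5)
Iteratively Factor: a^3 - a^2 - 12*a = (a + 3)*(a^2 - 4*a) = a*(a + 3)*(a - 4)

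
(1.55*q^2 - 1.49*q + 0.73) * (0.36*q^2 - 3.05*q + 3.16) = 0.558*q^4 - 5.2639*q^3 + 9.7053*q^2 - 6.9349*q + 2.3068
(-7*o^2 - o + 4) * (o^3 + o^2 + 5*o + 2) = -7*o^5 - 8*o^4 - 32*o^3 - 15*o^2 + 18*o + 8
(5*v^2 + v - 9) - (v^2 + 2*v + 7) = 4*v^2 - v - 16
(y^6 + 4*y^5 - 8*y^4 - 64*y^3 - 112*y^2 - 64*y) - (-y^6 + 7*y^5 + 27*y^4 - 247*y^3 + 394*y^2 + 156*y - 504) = 2*y^6 - 3*y^5 - 35*y^4 + 183*y^3 - 506*y^2 - 220*y + 504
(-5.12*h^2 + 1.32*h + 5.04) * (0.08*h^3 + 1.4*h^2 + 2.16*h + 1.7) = -0.4096*h^5 - 7.0624*h^4 - 8.808*h^3 + 1.2032*h^2 + 13.1304*h + 8.568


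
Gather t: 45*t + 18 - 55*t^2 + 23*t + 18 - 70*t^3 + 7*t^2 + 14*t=-70*t^3 - 48*t^2 + 82*t + 36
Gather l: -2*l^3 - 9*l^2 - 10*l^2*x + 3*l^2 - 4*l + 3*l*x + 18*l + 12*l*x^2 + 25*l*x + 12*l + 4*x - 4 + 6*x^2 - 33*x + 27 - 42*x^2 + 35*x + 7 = -2*l^3 + l^2*(-10*x - 6) + l*(12*x^2 + 28*x + 26) - 36*x^2 + 6*x + 30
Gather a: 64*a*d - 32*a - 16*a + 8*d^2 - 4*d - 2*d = a*(64*d - 48) + 8*d^2 - 6*d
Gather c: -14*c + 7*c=-7*c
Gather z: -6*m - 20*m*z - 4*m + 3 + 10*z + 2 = -10*m + z*(10 - 20*m) + 5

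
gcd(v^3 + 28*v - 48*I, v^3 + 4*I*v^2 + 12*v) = v^2 + 4*I*v + 12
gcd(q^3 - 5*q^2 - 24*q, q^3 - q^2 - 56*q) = q^2 - 8*q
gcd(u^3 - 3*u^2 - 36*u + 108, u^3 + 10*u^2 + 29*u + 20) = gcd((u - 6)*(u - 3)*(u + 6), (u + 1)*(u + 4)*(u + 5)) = 1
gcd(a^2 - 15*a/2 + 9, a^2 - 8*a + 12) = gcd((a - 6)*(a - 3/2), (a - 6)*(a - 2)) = a - 6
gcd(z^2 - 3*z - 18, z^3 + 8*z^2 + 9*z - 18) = z + 3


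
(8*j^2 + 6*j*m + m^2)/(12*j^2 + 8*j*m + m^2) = (4*j + m)/(6*j + m)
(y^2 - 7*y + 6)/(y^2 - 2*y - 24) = (y - 1)/(y + 4)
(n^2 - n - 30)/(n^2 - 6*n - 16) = (-n^2 + n + 30)/(-n^2 + 6*n + 16)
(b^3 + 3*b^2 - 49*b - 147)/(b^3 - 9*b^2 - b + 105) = (b + 7)/(b - 5)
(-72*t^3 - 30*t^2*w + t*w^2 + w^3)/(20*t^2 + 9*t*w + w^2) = (-18*t^2 - 3*t*w + w^2)/(5*t + w)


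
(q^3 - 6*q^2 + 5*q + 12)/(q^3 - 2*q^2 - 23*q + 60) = (q + 1)/(q + 5)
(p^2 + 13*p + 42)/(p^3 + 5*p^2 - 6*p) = (p + 7)/(p*(p - 1))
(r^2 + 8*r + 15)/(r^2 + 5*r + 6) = (r + 5)/(r + 2)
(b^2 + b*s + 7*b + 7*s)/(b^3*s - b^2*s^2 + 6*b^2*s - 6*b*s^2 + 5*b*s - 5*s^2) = (b^2 + b*s + 7*b + 7*s)/(s*(b^3 - b^2*s + 6*b^2 - 6*b*s + 5*b - 5*s))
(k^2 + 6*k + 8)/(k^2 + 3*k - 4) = (k + 2)/(k - 1)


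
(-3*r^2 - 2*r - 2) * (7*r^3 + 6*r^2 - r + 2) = -21*r^5 - 32*r^4 - 23*r^3 - 16*r^2 - 2*r - 4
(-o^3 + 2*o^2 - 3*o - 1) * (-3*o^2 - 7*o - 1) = 3*o^5 + o^4 - 4*o^3 + 22*o^2 + 10*o + 1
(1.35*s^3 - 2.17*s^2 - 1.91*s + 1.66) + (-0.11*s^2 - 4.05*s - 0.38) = 1.35*s^3 - 2.28*s^2 - 5.96*s + 1.28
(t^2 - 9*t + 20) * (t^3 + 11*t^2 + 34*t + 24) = t^5 + 2*t^4 - 45*t^3 - 62*t^2 + 464*t + 480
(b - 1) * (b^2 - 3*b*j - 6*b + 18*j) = b^3 - 3*b^2*j - 7*b^2 + 21*b*j + 6*b - 18*j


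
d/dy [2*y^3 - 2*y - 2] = 6*y^2 - 2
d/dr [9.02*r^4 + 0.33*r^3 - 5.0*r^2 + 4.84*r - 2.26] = 36.08*r^3 + 0.99*r^2 - 10.0*r + 4.84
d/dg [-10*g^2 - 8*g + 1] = -20*g - 8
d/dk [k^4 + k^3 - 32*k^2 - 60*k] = 4*k^3 + 3*k^2 - 64*k - 60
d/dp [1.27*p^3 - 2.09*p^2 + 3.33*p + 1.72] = 3.81*p^2 - 4.18*p + 3.33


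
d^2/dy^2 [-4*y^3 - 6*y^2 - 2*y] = -24*y - 12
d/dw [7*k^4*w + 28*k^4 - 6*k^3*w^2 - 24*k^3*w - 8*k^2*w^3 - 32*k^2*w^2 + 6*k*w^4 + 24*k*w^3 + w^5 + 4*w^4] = 7*k^4 - 12*k^3*w - 24*k^3 - 24*k^2*w^2 - 64*k^2*w + 24*k*w^3 + 72*k*w^2 + 5*w^4 + 16*w^3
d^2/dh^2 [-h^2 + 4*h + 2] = -2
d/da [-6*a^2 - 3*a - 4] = -12*a - 3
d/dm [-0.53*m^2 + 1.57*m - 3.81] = 1.57 - 1.06*m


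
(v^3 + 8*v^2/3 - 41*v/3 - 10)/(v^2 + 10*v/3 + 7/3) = (3*v^3 + 8*v^2 - 41*v - 30)/(3*v^2 + 10*v + 7)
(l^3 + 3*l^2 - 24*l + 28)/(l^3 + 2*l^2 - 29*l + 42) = (l - 2)/(l - 3)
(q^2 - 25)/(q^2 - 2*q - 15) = (q + 5)/(q + 3)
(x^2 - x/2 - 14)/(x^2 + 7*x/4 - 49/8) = 4*(x - 4)/(4*x - 7)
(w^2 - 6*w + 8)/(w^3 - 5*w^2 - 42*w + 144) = (w^2 - 6*w + 8)/(w^3 - 5*w^2 - 42*w + 144)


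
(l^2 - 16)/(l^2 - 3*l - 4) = (l + 4)/(l + 1)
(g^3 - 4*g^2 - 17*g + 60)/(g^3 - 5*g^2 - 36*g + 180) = (g^2 + g - 12)/(g^2 - 36)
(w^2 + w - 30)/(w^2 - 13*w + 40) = (w + 6)/(w - 8)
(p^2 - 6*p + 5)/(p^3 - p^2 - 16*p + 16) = (p - 5)/(p^2 - 16)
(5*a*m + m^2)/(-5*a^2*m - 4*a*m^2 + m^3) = (-5*a - m)/(5*a^2 + 4*a*m - m^2)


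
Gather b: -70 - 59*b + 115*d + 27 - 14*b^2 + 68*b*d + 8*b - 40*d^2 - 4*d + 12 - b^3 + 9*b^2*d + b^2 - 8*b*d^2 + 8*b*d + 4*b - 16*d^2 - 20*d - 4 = -b^3 + b^2*(9*d - 13) + b*(-8*d^2 + 76*d - 47) - 56*d^2 + 91*d - 35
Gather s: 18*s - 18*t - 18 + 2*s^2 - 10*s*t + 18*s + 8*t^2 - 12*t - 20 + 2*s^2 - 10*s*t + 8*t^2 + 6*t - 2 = 4*s^2 + s*(36 - 20*t) + 16*t^2 - 24*t - 40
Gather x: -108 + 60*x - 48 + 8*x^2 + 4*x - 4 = 8*x^2 + 64*x - 160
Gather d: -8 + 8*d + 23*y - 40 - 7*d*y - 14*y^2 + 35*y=d*(8 - 7*y) - 14*y^2 + 58*y - 48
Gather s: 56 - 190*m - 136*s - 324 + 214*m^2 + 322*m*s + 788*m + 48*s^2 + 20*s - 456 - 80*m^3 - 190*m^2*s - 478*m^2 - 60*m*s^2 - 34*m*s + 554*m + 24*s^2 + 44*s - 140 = -80*m^3 - 264*m^2 + 1152*m + s^2*(72 - 60*m) + s*(-190*m^2 + 288*m - 72) - 864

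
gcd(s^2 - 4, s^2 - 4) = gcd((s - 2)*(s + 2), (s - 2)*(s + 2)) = s^2 - 4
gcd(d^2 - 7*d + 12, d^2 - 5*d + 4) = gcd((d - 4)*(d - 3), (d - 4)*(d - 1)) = d - 4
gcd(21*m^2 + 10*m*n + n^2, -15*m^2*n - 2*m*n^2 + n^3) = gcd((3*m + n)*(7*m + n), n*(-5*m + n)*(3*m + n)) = 3*m + n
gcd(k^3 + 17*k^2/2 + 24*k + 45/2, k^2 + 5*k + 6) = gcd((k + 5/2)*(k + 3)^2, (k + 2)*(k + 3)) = k + 3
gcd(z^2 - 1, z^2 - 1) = z^2 - 1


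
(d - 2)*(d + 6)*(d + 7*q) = d^3 + 7*d^2*q + 4*d^2 + 28*d*q - 12*d - 84*q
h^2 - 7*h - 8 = (h - 8)*(h + 1)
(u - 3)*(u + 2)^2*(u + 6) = u^4 + 7*u^3 - 2*u^2 - 60*u - 72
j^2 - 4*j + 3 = (j - 3)*(j - 1)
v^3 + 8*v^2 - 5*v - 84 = (v - 3)*(v + 4)*(v + 7)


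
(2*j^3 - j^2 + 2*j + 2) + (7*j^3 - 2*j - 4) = 9*j^3 - j^2 - 2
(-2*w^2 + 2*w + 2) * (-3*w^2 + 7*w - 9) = 6*w^4 - 20*w^3 + 26*w^2 - 4*w - 18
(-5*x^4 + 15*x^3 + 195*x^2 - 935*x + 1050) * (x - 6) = -5*x^5 + 45*x^4 + 105*x^3 - 2105*x^2 + 6660*x - 6300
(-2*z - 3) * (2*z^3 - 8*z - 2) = -4*z^4 - 6*z^3 + 16*z^2 + 28*z + 6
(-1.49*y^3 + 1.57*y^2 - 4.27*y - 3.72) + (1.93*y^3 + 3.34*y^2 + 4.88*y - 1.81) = 0.44*y^3 + 4.91*y^2 + 0.61*y - 5.53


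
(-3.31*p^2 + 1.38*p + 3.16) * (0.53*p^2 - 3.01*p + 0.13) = -1.7543*p^4 + 10.6945*p^3 - 2.9093*p^2 - 9.3322*p + 0.4108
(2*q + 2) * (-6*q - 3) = -12*q^2 - 18*q - 6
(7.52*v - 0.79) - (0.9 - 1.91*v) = 9.43*v - 1.69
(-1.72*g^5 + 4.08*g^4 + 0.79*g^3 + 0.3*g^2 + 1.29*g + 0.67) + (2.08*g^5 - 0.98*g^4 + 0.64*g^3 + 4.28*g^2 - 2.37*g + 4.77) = 0.36*g^5 + 3.1*g^4 + 1.43*g^3 + 4.58*g^2 - 1.08*g + 5.44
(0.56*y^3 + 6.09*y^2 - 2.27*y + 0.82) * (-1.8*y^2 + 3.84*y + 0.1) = -1.008*y^5 - 8.8116*y^4 + 27.5276*y^3 - 9.5838*y^2 + 2.9218*y + 0.082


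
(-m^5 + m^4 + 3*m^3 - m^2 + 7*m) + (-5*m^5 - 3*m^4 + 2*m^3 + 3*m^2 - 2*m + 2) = -6*m^5 - 2*m^4 + 5*m^3 + 2*m^2 + 5*m + 2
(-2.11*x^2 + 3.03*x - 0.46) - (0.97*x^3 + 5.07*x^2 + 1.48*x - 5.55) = -0.97*x^3 - 7.18*x^2 + 1.55*x + 5.09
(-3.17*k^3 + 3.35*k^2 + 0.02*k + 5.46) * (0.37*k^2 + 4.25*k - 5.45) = -1.1729*k^5 - 12.233*k^4 + 31.5214*k^3 - 16.1523*k^2 + 23.096*k - 29.757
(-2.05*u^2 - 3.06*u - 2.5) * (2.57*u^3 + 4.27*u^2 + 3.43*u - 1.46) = -5.2685*u^5 - 16.6177*u^4 - 26.5227*u^3 - 18.1778*u^2 - 4.1074*u + 3.65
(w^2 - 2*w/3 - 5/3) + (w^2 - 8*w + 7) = 2*w^2 - 26*w/3 + 16/3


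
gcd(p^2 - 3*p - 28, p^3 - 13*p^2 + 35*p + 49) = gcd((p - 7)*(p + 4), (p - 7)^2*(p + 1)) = p - 7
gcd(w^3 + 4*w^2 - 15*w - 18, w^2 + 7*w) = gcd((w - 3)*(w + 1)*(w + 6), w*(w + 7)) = 1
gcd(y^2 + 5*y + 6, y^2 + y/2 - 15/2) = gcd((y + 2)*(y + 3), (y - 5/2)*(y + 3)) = y + 3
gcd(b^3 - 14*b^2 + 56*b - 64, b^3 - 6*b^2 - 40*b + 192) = b^2 - 12*b + 32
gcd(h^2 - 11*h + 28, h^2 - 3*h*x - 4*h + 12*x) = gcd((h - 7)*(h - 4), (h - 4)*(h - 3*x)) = h - 4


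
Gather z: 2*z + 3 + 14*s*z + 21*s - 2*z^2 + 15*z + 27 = 21*s - 2*z^2 + z*(14*s + 17) + 30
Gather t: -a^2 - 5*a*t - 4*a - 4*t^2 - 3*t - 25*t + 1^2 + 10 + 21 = -a^2 - 4*a - 4*t^2 + t*(-5*a - 28) + 32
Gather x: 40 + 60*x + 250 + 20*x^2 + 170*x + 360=20*x^2 + 230*x + 650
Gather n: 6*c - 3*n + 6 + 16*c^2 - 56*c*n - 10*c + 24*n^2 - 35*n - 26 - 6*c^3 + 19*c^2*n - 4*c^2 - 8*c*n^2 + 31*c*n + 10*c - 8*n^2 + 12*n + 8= -6*c^3 + 12*c^2 + 6*c + n^2*(16 - 8*c) + n*(19*c^2 - 25*c - 26) - 12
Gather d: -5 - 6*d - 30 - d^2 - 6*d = -d^2 - 12*d - 35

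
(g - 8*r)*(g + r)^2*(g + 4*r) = g^4 - 2*g^3*r - 39*g^2*r^2 - 68*g*r^3 - 32*r^4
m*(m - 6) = m^2 - 6*m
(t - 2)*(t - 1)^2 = t^3 - 4*t^2 + 5*t - 2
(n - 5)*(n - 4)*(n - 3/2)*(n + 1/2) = n^4 - 10*n^3 + 113*n^2/4 - 53*n/4 - 15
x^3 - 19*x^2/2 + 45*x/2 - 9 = (x - 6)*(x - 3)*(x - 1/2)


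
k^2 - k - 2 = (k - 2)*(k + 1)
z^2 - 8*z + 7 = (z - 7)*(z - 1)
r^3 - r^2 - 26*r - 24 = (r - 6)*(r + 1)*(r + 4)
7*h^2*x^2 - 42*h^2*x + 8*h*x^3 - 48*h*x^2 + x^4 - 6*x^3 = x*(h + x)*(7*h + x)*(x - 6)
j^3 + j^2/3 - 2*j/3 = j*(j - 2/3)*(j + 1)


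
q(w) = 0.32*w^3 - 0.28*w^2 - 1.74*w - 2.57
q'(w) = 0.96*w^2 - 0.56*w - 1.74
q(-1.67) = -1.94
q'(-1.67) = 1.87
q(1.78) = -4.75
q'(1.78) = 0.30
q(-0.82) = -1.51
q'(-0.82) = -0.64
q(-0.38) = -1.97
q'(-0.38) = -1.39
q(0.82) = -4.01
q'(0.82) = -1.55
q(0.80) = -3.98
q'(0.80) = -1.57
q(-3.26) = -10.96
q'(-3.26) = 10.29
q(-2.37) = -4.28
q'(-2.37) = 4.98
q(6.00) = 46.03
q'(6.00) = 29.46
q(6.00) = 46.03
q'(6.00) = 29.46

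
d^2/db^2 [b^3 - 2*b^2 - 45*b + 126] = 6*b - 4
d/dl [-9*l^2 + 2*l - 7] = 2 - 18*l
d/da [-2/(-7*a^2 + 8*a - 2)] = 4*(4 - 7*a)/(7*a^2 - 8*a + 2)^2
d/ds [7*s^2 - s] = 14*s - 1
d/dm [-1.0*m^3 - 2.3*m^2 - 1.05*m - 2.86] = -3.0*m^2 - 4.6*m - 1.05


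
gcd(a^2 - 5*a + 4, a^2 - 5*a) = 1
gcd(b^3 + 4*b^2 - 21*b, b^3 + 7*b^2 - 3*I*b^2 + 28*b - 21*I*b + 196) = b + 7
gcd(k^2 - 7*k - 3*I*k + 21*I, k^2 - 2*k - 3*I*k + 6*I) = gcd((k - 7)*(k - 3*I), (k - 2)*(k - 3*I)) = k - 3*I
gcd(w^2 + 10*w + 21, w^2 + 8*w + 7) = w + 7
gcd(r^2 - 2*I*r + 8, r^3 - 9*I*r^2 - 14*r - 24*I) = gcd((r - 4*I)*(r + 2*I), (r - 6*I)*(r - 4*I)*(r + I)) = r - 4*I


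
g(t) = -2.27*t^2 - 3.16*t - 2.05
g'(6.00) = -30.40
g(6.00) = -102.73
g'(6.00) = -30.40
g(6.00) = -102.73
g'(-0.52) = -0.80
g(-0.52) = -1.02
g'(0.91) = -7.29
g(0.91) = -6.81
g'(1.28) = -8.97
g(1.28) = -9.81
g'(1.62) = -10.51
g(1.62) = -13.13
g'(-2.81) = 9.60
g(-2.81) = -11.09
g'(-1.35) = 2.97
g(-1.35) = -1.92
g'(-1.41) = 3.24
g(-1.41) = -2.11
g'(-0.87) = 0.79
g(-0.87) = -1.02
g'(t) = -4.54*t - 3.16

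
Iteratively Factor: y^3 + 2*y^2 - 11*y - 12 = (y + 1)*(y^2 + y - 12) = (y + 1)*(y + 4)*(y - 3)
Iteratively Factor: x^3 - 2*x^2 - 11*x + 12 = (x + 3)*(x^2 - 5*x + 4) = (x - 4)*(x + 3)*(x - 1)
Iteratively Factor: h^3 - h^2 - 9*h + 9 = (h - 1)*(h^2 - 9) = (h - 3)*(h - 1)*(h + 3)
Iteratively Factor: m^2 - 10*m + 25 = (m - 5)*(m - 5)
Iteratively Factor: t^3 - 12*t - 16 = (t + 2)*(t^2 - 2*t - 8) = (t + 2)^2*(t - 4)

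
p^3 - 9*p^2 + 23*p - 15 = (p - 5)*(p - 3)*(p - 1)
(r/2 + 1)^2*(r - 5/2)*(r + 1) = r^4/4 + 5*r^3/8 - 9*r^2/8 - 4*r - 5/2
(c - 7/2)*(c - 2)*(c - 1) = c^3 - 13*c^2/2 + 25*c/2 - 7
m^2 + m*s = m*(m + s)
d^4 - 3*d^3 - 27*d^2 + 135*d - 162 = (d - 3)^3*(d + 6)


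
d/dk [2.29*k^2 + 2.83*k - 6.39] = 4.58*k + 2.83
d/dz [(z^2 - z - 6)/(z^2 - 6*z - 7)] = (-5*z^2 - 2*z - 29)/(z^4 - 12*z^3 + 22*z^2 + 84*z + 49)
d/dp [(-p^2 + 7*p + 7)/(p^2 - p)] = (-6*p^2 - 14*p + 7)/(p^2*(p^2 - 2*p + 1))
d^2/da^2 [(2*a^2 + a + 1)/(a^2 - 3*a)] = 2*(7*a^3 + 3*a^2 - 9*a + 9)/(a^3*(a^3 - 9*a^2 + 27*a - 27))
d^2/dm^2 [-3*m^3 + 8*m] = -18*m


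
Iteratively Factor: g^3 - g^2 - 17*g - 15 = (g - 5)*(g^2 + 4*g + 3) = (g - 5)*(g + 3)*(g + 1)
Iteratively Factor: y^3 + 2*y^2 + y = (y)*(y^2 + 2*y + 1) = y*(y + 1)*(y + 1)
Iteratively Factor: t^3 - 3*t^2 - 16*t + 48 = (t - 4)*(t^2 + t - 12) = (t - 4)*(t + 4)*(t - 3)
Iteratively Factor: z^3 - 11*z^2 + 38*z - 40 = (z - 5)*(z^2 - 6*z + 8) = (z - 5)*(z - 4)*(z - 2)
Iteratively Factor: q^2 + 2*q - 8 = (q + 4)*(q - 2)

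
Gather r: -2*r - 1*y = -2*r - y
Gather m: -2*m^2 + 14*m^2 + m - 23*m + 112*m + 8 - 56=12*m^2 + 90*m - 48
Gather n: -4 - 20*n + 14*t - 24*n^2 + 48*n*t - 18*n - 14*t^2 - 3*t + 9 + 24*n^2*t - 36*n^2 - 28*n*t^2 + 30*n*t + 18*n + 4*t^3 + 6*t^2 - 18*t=n^2*(24*t - 60) + n*(-28*t^2 + 78*t - 20) + 4*t^3 - 8*t^2 - 7*t + 5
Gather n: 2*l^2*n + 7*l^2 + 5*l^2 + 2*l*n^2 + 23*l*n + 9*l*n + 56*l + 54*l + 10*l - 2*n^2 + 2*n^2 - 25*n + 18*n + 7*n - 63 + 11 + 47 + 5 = 12*l^2 + 2*l*n^2 + 120*l + n*(2*l^2 + 32*l)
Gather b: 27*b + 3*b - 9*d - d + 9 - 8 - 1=30*b - 10*d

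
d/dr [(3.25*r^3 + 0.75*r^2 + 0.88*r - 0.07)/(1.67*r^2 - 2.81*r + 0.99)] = (5.4275*r^4 - 18.265*r^3 + 6.0754*r^2 + 1.7188*r + 0.6745)/(2.7889*r^4 - 9.3854*r^3 + 11.2027*r^2 - 5.5638*r + 0.9801)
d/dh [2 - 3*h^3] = -9*h^2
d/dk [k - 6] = 1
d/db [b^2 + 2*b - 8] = 2*b + 2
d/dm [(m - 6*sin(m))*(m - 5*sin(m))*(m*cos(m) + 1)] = -(m - 6*sin(m))*(m - 5*sin(m))*(m*sin(m) - cos(m)) - (m - 6*sin(m))*(m*cos(m) + 1)*(5*cos(m) - 1) - (m - 5*sin(m))*(m*cos(m) + 1)*(6*cos(m) - 1)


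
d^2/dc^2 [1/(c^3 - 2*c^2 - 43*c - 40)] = 2*((2 - 3*c)*(-c^3 + 2*c^2 + 43*c + 40) - (-3*c^2 + 4*c + 43)^2)/(-c^3 + 2*c^2 + 43*c + 40)^3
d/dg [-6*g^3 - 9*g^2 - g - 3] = -18*g^2 - 18*g - 1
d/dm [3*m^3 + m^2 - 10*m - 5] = 9*m^2 + 2*m - 10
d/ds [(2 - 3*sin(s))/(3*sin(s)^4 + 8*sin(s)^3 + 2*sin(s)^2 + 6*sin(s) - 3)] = (27*sin(s)^4 + 24*sin(s)^3 - 42*sin(s)^2 - 8*sin(s) - 3)*cos(s)/(3*sin(s)^4 + 8*sin(s)^3 + 2*sin(s)^2 + 6*sin(s) - 3)^2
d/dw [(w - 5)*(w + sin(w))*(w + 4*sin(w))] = (w - 5)*(w + sin(w))*(4*cos(w) + 1) + (w - 5)*(w + 4*sin(w))*(cos(w) + 1) + (w + sin(w))*(w + 4*sin(w))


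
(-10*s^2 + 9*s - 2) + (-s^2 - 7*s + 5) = -11*s^2 + 2*s + 3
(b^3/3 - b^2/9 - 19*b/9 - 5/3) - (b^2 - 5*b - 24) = b^3/3 - 10*b^2/9 + 26*b/9 + 67/3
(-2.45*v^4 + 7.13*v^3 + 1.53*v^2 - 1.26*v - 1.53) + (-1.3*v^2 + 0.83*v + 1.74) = -2.45*v^4 + 7.13*v^3 + 0.23*v^2 - 0.43*v + 0.21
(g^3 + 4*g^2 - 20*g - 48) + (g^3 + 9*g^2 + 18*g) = 2*g^3 + 13*g^2 - 2*g - 48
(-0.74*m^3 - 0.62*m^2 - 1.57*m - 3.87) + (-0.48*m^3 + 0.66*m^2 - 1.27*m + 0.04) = -1.22*m^3 + 0.04*m^2 - 2.84*m - 3.83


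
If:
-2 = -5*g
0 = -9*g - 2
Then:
No Solution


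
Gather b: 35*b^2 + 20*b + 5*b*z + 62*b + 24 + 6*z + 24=35*b^2 + b*(5*z + 82) + 6*z + 48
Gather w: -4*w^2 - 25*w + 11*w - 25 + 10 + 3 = -4*w^2 - 14*w - 12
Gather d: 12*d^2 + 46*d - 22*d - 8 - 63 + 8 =12*d^2 + 24*d - 63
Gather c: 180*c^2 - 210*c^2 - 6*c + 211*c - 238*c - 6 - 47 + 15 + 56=-30*c^2 - 33*c + 18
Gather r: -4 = -4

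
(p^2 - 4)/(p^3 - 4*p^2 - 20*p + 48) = (p + 2)/(p^2 - 2*p - 24)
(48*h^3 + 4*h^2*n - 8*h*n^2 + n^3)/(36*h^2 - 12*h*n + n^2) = (8*h^2 + 2*h*n - n^2)/(6*h - n)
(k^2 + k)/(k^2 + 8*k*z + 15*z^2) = k*(k + 1)/(k^2 + 8*k*z + 15*z^2)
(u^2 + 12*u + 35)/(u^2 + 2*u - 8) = (u^2 + 12*u + 35)/(u^2 + 2*u - 8)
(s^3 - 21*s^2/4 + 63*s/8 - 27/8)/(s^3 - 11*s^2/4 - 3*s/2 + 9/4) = (s - 3/2)/(s + 1)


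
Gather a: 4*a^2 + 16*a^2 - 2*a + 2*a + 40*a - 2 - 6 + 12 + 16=20*a^2 + 40*a + 20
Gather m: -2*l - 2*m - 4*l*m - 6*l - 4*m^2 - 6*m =-8*l - 4*m^2 + m*(-4*l - 8)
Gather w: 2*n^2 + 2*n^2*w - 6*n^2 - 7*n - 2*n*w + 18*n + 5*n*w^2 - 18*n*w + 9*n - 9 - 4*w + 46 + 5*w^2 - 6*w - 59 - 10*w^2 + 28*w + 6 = -4*n^2 + 20*n + w^2*(5*n - 5) + w*(2*n^2 - 20*n + 18) - 16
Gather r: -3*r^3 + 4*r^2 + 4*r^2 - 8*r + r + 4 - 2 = -3*r^3 + 8*r^2 - 7*r + 2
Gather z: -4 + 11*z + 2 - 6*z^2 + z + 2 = -6*z^2 + 12*z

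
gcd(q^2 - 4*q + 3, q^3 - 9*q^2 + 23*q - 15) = q^2 - 4*q + 3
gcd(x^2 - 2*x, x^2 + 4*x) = x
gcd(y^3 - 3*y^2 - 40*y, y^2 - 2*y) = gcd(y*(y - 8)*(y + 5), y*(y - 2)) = y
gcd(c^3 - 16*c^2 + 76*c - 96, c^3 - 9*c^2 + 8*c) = c - 8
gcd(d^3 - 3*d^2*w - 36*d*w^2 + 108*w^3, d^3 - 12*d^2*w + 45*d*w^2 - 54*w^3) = d^2 - 9*d*w + 18*w^2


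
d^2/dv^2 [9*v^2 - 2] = 18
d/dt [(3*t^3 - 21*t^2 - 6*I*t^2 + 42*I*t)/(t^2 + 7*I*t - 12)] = (3*t^4 + 42*I*t^3 + t^2*(-66 - 189*I) + t*(504 + 144*I) - 504*I)/(t^4 + 14*I*t^3 - 73*t^2 - 168*I*t + 144)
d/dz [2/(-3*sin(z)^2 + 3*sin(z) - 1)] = 6*(2*sin(z) - 1)*cos(z)/(3*sin(z)^2 - 3*sin(z) + 1)^2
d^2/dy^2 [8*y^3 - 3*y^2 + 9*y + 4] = 48*y - 6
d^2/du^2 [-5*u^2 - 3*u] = -10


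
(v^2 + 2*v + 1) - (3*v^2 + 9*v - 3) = -2*v^2 - 7*v + 4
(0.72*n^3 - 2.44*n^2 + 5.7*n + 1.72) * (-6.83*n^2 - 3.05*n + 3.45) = -4.9176*n^5 + 14.4692*n^4 - 29.005*n^3 - 37.5506*n^2 + 14.419*n + 5.934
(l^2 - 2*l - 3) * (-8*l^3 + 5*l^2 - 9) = -8*l^5 + 21*l^4 + 14*l^3 - 24*l^2 + 18*l + 27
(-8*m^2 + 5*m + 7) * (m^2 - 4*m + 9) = -8*m^4 + 37*m^3 - 85*m^2 + 17*m + 63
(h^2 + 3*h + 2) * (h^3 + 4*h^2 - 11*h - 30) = h^5 + 7*h^4 + 3*h^3 - 55*h^2 - 112*h - 60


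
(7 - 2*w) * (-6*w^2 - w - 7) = 12*w^3 - 40*w^2 + 7*w - 49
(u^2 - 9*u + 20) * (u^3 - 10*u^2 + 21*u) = u^5 - 19*u^4 + 131*u^3 - 389*u^2 + 420*u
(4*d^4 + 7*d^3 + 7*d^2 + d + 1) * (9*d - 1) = 36*d^5 + 59*d^4 + 56*d^3 + 2*d^2 + 8*d - 1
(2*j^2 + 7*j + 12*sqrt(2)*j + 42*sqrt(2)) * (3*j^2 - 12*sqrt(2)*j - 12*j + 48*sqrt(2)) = 6*j^4 - 3*j^3 + 12*sqrt(2)*j^3 - 372*j^2 - 6*sqrt(2)*j^2 - 168*sqrt(2)*j + 144*j + 4032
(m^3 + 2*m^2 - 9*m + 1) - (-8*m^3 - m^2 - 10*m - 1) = 9*m^3 + 3*m^2 + m + 2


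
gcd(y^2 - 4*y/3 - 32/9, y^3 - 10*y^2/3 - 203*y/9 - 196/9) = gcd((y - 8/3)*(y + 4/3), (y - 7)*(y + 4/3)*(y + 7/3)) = y + 4/3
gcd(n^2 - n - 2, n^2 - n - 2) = n^2 - n - 2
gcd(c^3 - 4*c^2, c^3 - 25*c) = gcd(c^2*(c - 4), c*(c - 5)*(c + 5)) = c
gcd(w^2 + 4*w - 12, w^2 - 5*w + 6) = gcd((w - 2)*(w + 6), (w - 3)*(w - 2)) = w - 2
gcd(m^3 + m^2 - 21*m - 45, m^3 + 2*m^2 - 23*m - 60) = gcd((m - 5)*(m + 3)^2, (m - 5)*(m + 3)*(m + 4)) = m^2 - 2*m - 15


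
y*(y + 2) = y^2 + 2*y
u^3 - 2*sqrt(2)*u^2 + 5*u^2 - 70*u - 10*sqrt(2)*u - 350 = (u + 5)*(u - 7*sqrt(2))*(u + 5*sqrt(2))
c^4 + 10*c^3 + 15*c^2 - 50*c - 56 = (c - 2)*(c + 1)*(c + 4)*(c + 7)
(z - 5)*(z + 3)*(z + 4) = z^3 + 2*z^2 - 23*z - 60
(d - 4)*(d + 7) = d^2 + 3*d - 28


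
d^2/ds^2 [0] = 0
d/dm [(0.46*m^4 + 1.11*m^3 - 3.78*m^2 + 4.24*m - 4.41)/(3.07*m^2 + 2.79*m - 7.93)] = (2.8244*m^5 + 7.2579*m^4 - 8.3974*m^3 - 49.9699*m^2 + 87.0282*m - 21.3193)/(9.4249*m^4 + 17.1306*m^3 - 40.9061*m^2 - 44.2494*m + 62.8849)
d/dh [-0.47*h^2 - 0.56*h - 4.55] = -0.94*h - 0.56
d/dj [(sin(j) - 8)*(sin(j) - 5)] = (2*sin(j) - 13)*cos(j)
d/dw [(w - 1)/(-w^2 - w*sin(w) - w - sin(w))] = (w^2*cos(w) + w^2 - 2*w - 2*sin(w) - cos(w) - 1)/((w + 1)^2*(w + sin(w))^2)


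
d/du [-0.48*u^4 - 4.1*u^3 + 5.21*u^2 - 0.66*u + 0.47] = -1.92*u^3 - 12.3*u^2 + 10.42*u - 0.66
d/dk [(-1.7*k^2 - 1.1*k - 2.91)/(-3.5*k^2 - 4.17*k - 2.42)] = (3.239*k^2 - 12.142*k - 9.4727)/(12.25*k^4 + 29.19*k^3 + 34.3289*k^2 + 20.1828*k + 5.8564)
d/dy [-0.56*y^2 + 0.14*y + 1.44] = 0.14 - 1.12*y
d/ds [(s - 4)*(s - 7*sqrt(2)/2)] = 2*s - 7*sqrt(2)/2 - 4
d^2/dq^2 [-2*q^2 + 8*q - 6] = -4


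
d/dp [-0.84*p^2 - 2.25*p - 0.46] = -1.68*p - 2.25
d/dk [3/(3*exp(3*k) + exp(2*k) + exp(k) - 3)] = (-27*exp(2*k) - 6*exp(k) - 3)*exp(k)/(3*exp(3*k) + exp(2*k) + exp(k) - 3)^2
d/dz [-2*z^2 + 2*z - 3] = 2 - 4*z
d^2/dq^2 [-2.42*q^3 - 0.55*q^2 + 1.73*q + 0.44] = -14.52*q - 1.1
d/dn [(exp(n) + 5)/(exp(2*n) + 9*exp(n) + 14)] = (-(exp(n) + 5)*(2*exp(n) + 9) + exp(2*n) + 9*exp(n) + 14)*exp(n)/(exp(2*n) + 9*exp(n) + 14)^2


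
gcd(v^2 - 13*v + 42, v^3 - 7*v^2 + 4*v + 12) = v - 6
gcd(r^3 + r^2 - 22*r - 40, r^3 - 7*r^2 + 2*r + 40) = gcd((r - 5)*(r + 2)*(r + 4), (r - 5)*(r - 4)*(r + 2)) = r^2 - 3*r - 10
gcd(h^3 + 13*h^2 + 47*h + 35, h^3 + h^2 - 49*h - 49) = h^2 + 8*h + 7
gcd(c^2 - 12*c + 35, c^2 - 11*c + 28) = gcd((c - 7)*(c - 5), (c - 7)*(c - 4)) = c - 7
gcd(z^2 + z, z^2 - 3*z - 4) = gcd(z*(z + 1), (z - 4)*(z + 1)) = z + 1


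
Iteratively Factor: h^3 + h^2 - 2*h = (h)*(h^2 + h - 2) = h*(h + 2)*(h - 1)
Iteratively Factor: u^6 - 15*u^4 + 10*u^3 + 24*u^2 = (u - 3)*(u^5 + 3*u^4 - 6*u^3 - 8*u^2) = (u - 3)*(u + 4)*(u^4 - u^3 - 2*u^2) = (u - 3)*(u - 2)*(u + 4)*(u^3 + u^2) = u*(u - 3)*(u - 2)*(u + 4)*(u^2 + u) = u^2*(u - 3)*(u - 2)*(u + 4)*(u + 1)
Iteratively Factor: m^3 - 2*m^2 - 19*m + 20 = (m - 1)*(m^2 - m - 20) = (m - 1)*(m + 4)*(m - 5)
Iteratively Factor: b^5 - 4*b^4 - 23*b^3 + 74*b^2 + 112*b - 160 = (b - 4)*(b^4 - 23*b^2 - 18*b + 40) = (b - 4)*(b - 1)*(b^3 + b^2 - 22*b - 40) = (b - 5)*(b - 4)*(b - 1)*(b^2 + 6*b + 8) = (b - 5)*(b - 4)*(b - 1)*(b + 4)*(b + 2)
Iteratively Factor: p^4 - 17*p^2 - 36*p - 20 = (p + 2)*(p^3 - 2*p^2 - 13*p - 10) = (p + 1)*(p + 2)*(p^2 - 3*p - 10) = (p - 5)*(p + 1)*(p + 2)*(p + 2)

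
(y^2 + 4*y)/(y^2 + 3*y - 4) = y/(y - 1)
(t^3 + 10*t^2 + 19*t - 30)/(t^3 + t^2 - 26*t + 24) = (t + 5)/(t - 4)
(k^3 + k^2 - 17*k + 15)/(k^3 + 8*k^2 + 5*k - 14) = (k^2 + 2*k - 15)/(k^2 + 9*k + 14)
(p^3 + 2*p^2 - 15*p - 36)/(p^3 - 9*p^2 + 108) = (p^2 - p - 12)/(p^2 - 12*p + 36)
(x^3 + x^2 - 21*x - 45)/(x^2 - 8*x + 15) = (x^2 + 6*x + 9)/(x - 3)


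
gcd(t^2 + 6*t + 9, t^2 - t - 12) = t + 3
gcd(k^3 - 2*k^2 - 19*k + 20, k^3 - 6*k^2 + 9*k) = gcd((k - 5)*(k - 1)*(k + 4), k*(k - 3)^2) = 1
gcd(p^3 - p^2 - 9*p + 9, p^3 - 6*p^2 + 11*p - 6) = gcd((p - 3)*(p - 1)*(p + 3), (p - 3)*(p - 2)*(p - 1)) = p^2 - 4*p + 3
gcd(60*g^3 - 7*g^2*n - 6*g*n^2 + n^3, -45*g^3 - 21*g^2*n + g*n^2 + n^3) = 15*g^2 + 2*g*n - n^2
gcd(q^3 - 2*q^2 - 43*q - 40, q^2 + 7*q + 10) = q + 5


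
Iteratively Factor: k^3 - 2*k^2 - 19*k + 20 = (k - 5)*(k^2 + 3*k - 4) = (k - 5)*(k + 4)*(k - 1)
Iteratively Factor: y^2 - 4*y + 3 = (y - 1)*(y - 3)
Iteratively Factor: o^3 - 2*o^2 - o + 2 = (o - 2)*(o^2 - 1) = (o - 2)*(o + 1)*(o - 1)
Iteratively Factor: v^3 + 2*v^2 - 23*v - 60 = (v - 5)*(v^2 + 7*v + 12) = (v - 5)*(v + 3)*(v + 4)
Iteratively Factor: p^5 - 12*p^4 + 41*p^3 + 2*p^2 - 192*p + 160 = (p - 4)*(p^4 - 8*p^3 + 9*p^2 + 38*p - 40) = (p - 4)*(p + 2)*(p^3 - 10*p^2 + 29*p - 20) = (p - 4)*(p - 1)*(p + 2)*(p^2 - 9*p + 20) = (p - 4)^2*(p - 1)*(p + 2)*(p - 5)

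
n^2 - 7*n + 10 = (n - 5)*(n - 2)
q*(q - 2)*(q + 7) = q^3 + 5*q^2 - 14*q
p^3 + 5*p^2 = p^2*(p + 5)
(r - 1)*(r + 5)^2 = r^3 + 9*r^2 + 15*r - 25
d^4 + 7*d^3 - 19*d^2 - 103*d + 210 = (d - 3)*(d - 2)*(d + 5)*(d + 7)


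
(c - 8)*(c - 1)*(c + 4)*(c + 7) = c^4 + 2*c^3 - 63*c^2 - 164*c + 224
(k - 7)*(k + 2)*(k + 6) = k^3 + k^2 - 44*k - 84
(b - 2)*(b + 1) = b^2 - b - 2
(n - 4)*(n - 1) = n^2 - 5*n + 4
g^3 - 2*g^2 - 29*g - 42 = (g - 7)*(g + 2)*(g + 3)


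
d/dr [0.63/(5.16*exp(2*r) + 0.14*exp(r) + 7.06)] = (-6.5016*exp(r) - 0.0882)*exp(r)/(5.16*exp(2*r) + 0.14*exp(r) + 7.06)^2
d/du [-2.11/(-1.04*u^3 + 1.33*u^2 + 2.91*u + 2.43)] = (-6.5832*u^2 + 5.6126*u + 6.1401)/(-1.04*u^3 + 1.33*u^2 + 2.91*u + 2.43)^2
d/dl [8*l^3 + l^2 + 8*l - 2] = 24*l^2 + 2*l + 8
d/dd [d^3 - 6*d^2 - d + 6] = 3*d^2 - 12*d - 1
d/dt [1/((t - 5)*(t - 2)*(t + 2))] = (-(t - 5)*(t - 2) - (t - 5)*(t + 2) - (t - 2)*(t + 2))/((t - 5)^2*(t - 2)^2*(t + 2)^2)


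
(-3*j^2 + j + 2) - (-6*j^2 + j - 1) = 3*j^2 + 3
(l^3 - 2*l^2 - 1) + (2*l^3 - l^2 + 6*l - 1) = 3*l^3 - 3*l^2 + 6*l - 2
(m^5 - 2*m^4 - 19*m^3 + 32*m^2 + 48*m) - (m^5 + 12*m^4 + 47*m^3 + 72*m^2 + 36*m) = -14*m^4 - 66*m^3 - 40*m^2 + 12*m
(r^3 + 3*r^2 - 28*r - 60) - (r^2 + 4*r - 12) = r^3 + 2*r^2 - 32*r - 48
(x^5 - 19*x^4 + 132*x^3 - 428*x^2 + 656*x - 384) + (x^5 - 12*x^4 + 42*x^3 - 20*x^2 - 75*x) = 2*x^5 - 31*x^4 + 174*x^3 - 448*x^2 + 581*x - 384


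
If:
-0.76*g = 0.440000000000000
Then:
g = -0.58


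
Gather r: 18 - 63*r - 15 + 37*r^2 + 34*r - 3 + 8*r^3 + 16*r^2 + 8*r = 8*r^3 + 53*r^2 - 21*r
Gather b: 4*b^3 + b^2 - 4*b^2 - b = 4*b^3 - 3*b^2 - b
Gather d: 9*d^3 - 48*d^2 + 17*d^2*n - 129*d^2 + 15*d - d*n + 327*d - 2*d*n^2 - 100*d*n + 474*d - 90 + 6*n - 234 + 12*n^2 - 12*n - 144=9*d^3 + d^2*(17*n - 177) + d*(-2*n^2 - 101*n + 816) + 12*n^2 - 6*n - 468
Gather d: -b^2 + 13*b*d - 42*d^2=-b^2 + 13*b*d - 42*d^2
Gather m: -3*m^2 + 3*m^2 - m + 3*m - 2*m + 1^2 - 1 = 0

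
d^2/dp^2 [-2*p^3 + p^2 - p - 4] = 2 - 12*p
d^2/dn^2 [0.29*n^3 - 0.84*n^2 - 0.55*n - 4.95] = 1.74*n - 1.68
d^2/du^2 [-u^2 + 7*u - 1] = -2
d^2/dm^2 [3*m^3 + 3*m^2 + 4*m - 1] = 18*m + 6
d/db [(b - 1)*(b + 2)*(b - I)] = 3*b^2 + 2*b*(1 - I) - 2 - I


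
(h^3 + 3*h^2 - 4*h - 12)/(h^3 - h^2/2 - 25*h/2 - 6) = 2*(h^2 - 4)/(2*h^2 - 7*h - 4)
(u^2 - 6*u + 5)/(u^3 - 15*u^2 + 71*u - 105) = (u - 1)/(u^2 - 10*u + 21)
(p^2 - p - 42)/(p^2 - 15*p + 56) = (p + 6)/(p - 8)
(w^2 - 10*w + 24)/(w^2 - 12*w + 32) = (w - 6)/(w - 8)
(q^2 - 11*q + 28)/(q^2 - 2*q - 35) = (q - 4)/(q + 5)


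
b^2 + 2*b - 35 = (b - 5)*(b + 7)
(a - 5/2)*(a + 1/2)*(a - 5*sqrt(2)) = a^3 - 5*sqrt(2)*a^2 - 2*a^2 - 5*a/4 + 10*sqrt(2)*a + 25*sqrt(2)/4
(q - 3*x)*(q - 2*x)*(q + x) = q^3 - 4*q^2*x + q*x^2 + 6*x^3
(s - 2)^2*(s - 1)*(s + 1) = s^4 - 4*s^3 + 3*s^2 + 4*s - 4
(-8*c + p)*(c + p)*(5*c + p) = -40*c^3 - 43*c^2*p - 2*c*p^2 + p^3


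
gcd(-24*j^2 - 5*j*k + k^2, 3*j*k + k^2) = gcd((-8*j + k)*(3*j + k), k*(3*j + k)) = 3*j + k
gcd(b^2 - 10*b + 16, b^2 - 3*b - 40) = b - 8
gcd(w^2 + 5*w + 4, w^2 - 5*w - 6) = w + 1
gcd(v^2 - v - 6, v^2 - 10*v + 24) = 1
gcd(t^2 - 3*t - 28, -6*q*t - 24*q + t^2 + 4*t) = t + 4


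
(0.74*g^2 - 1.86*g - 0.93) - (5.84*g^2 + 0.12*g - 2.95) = -5.1*g^2 - 1.98*g + 2.02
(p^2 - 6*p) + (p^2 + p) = 2*p^2 - 5*p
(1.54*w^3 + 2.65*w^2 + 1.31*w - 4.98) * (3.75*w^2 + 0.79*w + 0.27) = 5.775*w^5 + 11.1541*w^4 + 7.4218*w^3 - 16.9246*w^2 - 3.5805*w - 1.3446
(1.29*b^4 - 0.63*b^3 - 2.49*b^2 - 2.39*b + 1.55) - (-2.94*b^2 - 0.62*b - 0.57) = 1.29*b^4 - 0.63*b^3 + 0.45*b^2 - 1.77*b + 2.12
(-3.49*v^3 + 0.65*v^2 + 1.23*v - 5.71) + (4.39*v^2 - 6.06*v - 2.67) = -3.49*v^3 + 5.04*v^2 - 4.83*v - 8.38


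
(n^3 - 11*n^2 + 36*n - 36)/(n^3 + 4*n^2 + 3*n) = (n^3 - 11*n^2 + 36*n - 36)/(n*(n^2 + 4*n + 3))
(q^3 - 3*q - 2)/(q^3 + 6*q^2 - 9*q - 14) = (q + 1)/(q + 7)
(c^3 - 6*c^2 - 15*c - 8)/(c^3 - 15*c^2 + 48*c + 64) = (c + 1)/(c - 8)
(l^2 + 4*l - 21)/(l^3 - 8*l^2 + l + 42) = (l + 7)/(l^2 - 5*l - 14)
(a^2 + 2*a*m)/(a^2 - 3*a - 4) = a*(a + 2*m)/(a^2 - 3*a - 4)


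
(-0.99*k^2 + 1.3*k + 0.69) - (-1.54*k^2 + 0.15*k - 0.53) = 0.55*k^2 + 1.15*k + 1.22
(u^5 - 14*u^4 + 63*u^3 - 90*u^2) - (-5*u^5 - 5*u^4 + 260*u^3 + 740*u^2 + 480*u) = 6*u^5 - 9*u^4 - 197*u^3 - 830*u^2 - 480*u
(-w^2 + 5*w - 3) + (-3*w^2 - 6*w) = -4*w^2 - w - 3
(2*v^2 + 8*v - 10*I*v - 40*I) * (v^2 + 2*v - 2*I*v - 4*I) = 2*v^4 + 12*v^3 - 14*I*v^3 - 4*v^2 - 84*I*v^2 - 120*v - 112*I*v - 160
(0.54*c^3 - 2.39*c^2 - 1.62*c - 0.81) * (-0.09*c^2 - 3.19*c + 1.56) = -0.0486*c^5 - 1.5075*c^4 + 8.6123*c^3 + 1.5123*c^2 + 0.0567000000000002*c - 1.2636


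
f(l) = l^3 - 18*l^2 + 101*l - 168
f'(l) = 3*l^2 - 36*l + 101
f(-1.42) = -350.58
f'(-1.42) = 158.17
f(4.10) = 12.44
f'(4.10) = 3.83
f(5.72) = 7.94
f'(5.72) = -6.76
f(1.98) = -30.82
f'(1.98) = 41.48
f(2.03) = -28.78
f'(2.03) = 40.28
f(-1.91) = -433.54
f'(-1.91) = 180.70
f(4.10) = 12.44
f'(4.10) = 3.83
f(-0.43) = -214.84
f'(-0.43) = 117.03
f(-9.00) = -3264.00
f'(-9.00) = 668.00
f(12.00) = 180.00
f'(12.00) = 101.00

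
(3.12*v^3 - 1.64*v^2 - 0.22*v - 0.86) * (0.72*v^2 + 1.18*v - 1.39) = 2.2464*v^5 + 2.5008*v^4 - 6.4304*v^3 + 1.4008*v^2 - 0.709*v + 1.1954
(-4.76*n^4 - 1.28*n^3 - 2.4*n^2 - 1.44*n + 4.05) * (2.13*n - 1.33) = -10.1388*n^5 + 3.6044*n^4 - 3.4096*n^3 + 0.1248*n^2 + 10.5417*n - 5.3865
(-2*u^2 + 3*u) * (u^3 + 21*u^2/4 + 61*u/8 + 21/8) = -2*u^5 - 15*u^4/2 + u^3/2 + 141*u^2/8 + 63*u/8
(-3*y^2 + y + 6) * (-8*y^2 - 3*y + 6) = 24*y^4 + y^3 - 69*y^2 - 12*y + 36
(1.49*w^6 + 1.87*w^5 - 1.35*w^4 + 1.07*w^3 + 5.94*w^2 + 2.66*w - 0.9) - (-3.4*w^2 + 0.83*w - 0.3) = 1.49*w^6 + 1.87*w^5 - 1.35*w^4 + 1.07*w^3 + 9.34*w^2 + 1.83*w - 0.6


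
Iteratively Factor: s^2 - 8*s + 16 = (s - 4)*(s - 4)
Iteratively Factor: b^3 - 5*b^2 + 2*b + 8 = (b - 2)*(b^2 - 3*b - 4) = (b - 2)*(b + 1)*(b - 4)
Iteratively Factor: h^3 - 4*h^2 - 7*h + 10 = (h + 2)*(h^2 - 6*h + 5) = (h - 5)*(h + 2)*(h - 1)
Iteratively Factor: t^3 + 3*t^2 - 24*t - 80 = (t - 5)*(t^2 + 8*t + 16) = (t - 5)*(t + 4)*(t + 4)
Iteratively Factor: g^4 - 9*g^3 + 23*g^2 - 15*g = (g - 5)*(g^3 - 4*g^2 + 3*g) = (g - 5)*(g - 1)*(g^2 - 3*g) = g*(g - 5)*(g - 1)*(g - 3)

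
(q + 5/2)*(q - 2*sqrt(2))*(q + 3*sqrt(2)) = q^3 + sqrt(2)*q^2 + 5*q^2/2 - 12*q + 5*sqrt(2)*q/2 - 30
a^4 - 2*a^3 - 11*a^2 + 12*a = a*(a - 4)*(a - 1)*(a + 3)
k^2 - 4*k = k*(k - 4)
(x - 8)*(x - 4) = x^2 - 12*x + 32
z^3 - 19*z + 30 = (z - 3)*(z - 2)*(z + 5)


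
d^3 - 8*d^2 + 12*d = d*(d - 6)*(d - 2)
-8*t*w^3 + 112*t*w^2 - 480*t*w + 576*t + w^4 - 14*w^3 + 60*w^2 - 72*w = (-8*t + w)*(w - 6)^2*(w - 2)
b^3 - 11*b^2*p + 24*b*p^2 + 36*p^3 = (b - 6*p)^2*(b + p)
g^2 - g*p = g*(g - p)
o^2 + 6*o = o*(o + 6)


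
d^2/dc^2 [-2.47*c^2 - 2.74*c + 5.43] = -4.94000000000000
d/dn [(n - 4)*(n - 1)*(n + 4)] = 3*n^2 - 2*n - 16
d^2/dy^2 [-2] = 0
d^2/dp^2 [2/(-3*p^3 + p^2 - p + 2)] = 4*((9*p - 1)*(3*p^3 - p^2 + p - 2) - (9*p^2 - 2*p + 1)^2)/(3*p^3 - p^2 + p - 2)^3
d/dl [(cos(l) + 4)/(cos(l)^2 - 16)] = sin(l)/(cos(l) - 4)^2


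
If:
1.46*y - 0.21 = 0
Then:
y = 0.14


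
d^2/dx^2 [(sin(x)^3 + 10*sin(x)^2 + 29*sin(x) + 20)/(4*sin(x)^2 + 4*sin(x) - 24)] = (-sin(x)^7 - 3*sin(x)^6 - 11*sin(x)^5 - 235*sin(x)^4 - 1196*sin(x)^3 - 1670*sin(x)^2 + 216*sin(x) + 1348)/(4*(sin(x) - 2)^3*(sin(x) + 3)^3)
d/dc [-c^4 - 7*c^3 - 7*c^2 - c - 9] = -4*c^3 - 21*c^2 - 14*c - 1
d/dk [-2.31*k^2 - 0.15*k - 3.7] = -4.62*k - 0.15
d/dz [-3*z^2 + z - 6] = 1 - 6*z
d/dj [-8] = 0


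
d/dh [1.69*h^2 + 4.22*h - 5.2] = 3.38*h + 4.22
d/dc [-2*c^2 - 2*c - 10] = -4*c - 2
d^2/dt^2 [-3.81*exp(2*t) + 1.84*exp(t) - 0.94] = (1.84 - 15.24*exp(t))*exp(t)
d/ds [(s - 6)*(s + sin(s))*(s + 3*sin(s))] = (s - 6)*(s + sin(s))*(3*cos(s) + 1) + (s - 6)*(s + 3*sin(s))*(cos(s) + 1) + (s + sin(s))*(s + 3*sin(s))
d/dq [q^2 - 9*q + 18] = 2*q - 9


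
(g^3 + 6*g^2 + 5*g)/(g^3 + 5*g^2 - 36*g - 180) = g*(g + 1)/(g^2 - 36)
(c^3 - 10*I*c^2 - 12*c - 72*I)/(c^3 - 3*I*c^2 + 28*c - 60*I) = (c^2 - 4*I*c + 12)/(c^2 + 3*I*c + 10)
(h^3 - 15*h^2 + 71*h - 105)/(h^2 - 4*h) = (h^3 - 15*h^2 + 71*h - 105)/(h*(h - 4))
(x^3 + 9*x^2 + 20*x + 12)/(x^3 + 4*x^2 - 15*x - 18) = (x + 2)/(x - 3)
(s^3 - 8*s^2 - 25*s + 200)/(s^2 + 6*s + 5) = (s^2 - 13*s + 40)/(s + 1)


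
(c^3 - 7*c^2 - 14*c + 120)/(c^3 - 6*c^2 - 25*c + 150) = (c + 4)/(c + 5)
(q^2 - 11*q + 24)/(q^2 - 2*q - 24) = (-q^2 + 11*q - 24)/(-q^2 + 2*q + 24)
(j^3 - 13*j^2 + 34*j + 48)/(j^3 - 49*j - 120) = (j^2 - 5*j - 6)/(j^2 + 8*j + 15)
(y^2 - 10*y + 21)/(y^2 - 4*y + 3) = (y - 7)/(y - 1)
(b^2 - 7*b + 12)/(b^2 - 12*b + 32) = (b - 3)/(b - 8)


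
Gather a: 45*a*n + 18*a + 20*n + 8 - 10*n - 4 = a*(45*n + 18) + 10*n + 4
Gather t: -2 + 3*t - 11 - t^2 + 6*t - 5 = -t^2 + 9*t - 18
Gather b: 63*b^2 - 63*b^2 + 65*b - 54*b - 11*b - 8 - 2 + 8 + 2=0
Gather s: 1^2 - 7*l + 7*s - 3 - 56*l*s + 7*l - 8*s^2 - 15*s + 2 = -8*s^2 + s*(-56*l - 8)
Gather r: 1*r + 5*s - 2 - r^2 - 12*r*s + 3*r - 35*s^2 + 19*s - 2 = -r^2 + r*(4 - 12*s) - 35*s^2 + 24*s - 4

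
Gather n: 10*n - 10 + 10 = 10*n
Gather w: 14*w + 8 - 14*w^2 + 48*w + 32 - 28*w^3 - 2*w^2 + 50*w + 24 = -28*w^3 - 16*w^2 + 112*w + 64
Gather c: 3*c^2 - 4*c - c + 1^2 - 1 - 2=3*c^2 - 5*c - 2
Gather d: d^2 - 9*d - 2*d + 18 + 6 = d^2 - 11*d + 24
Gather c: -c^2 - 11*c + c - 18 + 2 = -c^2 - 10*c - 16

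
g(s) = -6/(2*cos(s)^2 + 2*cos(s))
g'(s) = -6*(4*sin(s)*cos(s) + 2*sin(s))/(2*cos(s)^2 + 2*cos(s))^2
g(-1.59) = 159.29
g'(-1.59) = 8131.29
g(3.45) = 66.73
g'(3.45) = -408.06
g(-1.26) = -7.51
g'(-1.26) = 28.87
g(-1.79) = 17.63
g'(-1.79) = 57.14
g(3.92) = 14.63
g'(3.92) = -21.25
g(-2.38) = 15.00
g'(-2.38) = -23.17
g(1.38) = -13.30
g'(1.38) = -79.82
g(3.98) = 13.54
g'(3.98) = -15.33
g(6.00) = -1.59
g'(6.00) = 0.69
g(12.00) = -1.93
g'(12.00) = 1.79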